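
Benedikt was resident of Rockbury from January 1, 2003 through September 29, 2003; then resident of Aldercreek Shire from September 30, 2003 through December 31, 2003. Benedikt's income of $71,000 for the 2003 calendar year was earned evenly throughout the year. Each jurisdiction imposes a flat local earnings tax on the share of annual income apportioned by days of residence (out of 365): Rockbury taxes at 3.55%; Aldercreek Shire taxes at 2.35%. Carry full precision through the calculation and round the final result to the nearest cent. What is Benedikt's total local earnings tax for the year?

$2,303.42

Rockbury, January 1 – September 29, 2003: 272 days → $71,000 × 3.55% × 272/365 = $1,878.2904
Aldercreek Shire, September 30 – December 31, 2003: 93 days → $71,000 × 2.35% × 93/365 = $425.1247
Total = $2,303.4151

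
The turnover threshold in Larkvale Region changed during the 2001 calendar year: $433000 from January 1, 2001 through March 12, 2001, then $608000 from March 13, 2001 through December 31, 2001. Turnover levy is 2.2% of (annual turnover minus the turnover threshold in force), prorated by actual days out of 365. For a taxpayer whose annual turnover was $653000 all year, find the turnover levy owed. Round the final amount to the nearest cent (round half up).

$1738.90

January 1 – March 12, 2001: 71 days, exemption $433000 → ($653000 − $433000) × 2.2% × 71/365 = $941.4795
March 13 – December 31, 2001: 294 days, exemption $608000 → ($653000 − $608000) × 2.2% × 294/365 = $797.4247
Total = $1738.9041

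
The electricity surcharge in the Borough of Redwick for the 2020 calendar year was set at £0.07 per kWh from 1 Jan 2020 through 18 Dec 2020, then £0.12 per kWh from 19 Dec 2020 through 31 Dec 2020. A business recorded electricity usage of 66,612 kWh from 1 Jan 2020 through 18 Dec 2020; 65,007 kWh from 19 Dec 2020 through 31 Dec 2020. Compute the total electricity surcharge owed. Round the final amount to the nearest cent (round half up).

1 Jan – 18 Dec 2020: 66,612 kWh at £0.07/kWh → £4,662.84
19 Dec – 31 Dec 2020: 65,007 kWh at £0.12/kWh → £7,800.84

£12,463.68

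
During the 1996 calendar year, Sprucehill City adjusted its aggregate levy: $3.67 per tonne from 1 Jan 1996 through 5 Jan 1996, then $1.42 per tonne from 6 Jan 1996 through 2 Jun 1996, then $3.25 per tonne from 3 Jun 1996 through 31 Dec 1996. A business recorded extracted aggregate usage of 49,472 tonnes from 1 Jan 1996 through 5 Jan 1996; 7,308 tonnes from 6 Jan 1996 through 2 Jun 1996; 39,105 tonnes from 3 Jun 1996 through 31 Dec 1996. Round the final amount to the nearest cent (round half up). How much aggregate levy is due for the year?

1 Jan – 5 Jan 1996: 49,472 tonnes at $3.67/tonne → $181,562.24
6 Jan – 2 Jun 1996: 7,308 tonnes at $1.42/tonne → $10,377.36
3 Jun – 31 Dec 1996: 39,105 tonnes at $3.25/tonne → $127,091.25

$319,030.85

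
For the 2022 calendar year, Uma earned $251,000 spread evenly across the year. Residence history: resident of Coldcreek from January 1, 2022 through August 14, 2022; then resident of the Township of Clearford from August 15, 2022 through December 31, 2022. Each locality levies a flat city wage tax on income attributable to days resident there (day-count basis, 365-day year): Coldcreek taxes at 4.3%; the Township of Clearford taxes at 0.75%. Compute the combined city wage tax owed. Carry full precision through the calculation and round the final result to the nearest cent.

Coldcreek, January 1 – August 14, 2022: 226 days → $251,000 × 4.3% × 226/365 = $6,682.7890
The Township of Clearford, August 15 – December 31, 2022: 139 days → $251,000 × 0.75% × 139/365 = $716.8973
Total = $7,399.6863

$7,399.69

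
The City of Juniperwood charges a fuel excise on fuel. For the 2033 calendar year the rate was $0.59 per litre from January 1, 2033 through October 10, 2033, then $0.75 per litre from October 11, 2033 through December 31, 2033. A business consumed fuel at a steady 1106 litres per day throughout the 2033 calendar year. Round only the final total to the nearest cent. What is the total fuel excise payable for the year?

January 1 – October 10, 2033: 283 days × 1106 litres/day = 312,998 litres at $0.59/litre → $184668.82
October 11 – December 31, 2033: 82 days × 1106 litres/day = 90,692 litres at $0.75/litre → $68019.00

$252687.82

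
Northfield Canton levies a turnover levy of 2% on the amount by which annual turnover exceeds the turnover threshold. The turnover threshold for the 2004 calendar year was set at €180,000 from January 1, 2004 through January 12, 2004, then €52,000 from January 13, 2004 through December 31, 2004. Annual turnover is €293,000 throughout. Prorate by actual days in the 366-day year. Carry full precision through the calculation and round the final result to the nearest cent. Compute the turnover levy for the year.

€4,736.07

January 1 – January 12, 2004: 12 days, exemption €180,000 → (€293,000 − €180,000) × 2% × 12/366 = €74.0984
January 13 – December 31, 2004: 354 days, exemption €52,000 → (€293,000 − €52,000) × 2% × 354/366 = €4,661.9672
Total = €4,736.0656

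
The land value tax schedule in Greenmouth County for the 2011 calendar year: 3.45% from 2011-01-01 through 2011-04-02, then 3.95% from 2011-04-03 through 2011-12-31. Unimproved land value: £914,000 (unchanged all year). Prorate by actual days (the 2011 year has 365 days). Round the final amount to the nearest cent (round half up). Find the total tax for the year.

2011-01-01 to 2011-04-02: 92 days at 3.45% → £914,000 × 3.45% × 92/365 = £7,948.0438
2011-04-03 to 2011-12-31: 273 days at 3.95% → £914,000 × 3.95% × 273/365 = £27,003.0658
Total = £34,951.1096

£34,951.11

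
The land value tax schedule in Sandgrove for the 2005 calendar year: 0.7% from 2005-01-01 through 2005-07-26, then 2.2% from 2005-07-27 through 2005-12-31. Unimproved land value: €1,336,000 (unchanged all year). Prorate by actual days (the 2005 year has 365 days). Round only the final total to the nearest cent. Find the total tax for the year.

2005-01-01 to 2005-07-26: 207 days at 0.7% → €1,336,000 × 0.7% × 207/365 = €5,303.7370
2005-07-27 to 2005-12-31: 158 days at 2.2% → €1,336,000 × 2.2% × 158/365 = €12,723.1123
Total = €18,026.8493

€18,026.85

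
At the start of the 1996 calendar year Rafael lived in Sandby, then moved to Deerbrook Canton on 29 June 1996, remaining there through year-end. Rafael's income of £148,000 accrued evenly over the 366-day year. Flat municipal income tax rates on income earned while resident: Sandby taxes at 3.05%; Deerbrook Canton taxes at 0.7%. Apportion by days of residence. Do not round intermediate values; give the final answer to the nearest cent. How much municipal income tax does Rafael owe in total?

Sandby, 1 January – 28 June 1996: 180 days → £148,000 × 3.05% × 180/366 = £2,220.0000
Deerbrook Canton, 29 June – 31 December 1996: 186 days → £148,000 × 0.7% × 186/366 = £526.4918
Total = £2,746.4918

£2,746.49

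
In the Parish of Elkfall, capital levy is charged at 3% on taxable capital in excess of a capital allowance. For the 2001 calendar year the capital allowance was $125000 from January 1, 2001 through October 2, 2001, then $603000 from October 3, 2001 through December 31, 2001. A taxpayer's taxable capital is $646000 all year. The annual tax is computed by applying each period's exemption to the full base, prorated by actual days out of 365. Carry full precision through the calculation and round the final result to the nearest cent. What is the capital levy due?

January 1 – October 2, 2001: 275 days, exemption $125000 → ($646000 − $125000) × 3% × 275/365 = $11776.0274
October 3 – December 31, 2001: 90 days, exemption $603000 → ($646000 − $603000) × 3% × 90/365 = $318.0822
Total = $12094.1096

$12094.11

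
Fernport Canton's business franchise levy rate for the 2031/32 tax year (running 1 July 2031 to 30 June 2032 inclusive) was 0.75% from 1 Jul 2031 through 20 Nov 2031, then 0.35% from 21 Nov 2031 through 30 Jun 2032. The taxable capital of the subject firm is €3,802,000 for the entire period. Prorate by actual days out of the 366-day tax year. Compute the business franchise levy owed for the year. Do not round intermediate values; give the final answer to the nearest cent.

€19,248.92

1 Jul – 20 Nov 2031: 143 days at 0.75% → €3,802,000 × 0.75% × 143/366 = €11,141.1066
21 Nov 2031 – 30 Jun 2032: 223 days at 0.35% → €3,802,000 × 0.35% × 223/366 = €8,107.8169
Total = €19,248.9235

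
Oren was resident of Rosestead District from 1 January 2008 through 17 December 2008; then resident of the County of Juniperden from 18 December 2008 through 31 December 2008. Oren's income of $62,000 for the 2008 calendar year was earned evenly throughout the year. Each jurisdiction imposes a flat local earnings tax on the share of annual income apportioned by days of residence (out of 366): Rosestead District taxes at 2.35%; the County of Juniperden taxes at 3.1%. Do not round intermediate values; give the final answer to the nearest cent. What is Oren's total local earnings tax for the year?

$1,474.79

Rosestead District, 1 January – 17 December 2008: 352 days → $62,000 × 2.35% × 352/366 = $1,401.2678
The County of Juniperden, 18 December – 31 December 2008: 14 days → $62,000 × 3.1% × 14/366 = $73.5191
Total = $1,474.7869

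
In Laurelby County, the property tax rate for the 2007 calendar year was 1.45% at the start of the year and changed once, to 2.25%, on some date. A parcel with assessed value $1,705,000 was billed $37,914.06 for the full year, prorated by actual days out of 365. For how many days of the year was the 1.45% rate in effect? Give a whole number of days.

12 days

Let d = days at the first rate; then 365 − d days at the second rate.
$1,705,000 × [1.45%·d + 2.25%·(365−d)] / 365 = $37,914.06
Solving gives d = 12, so the new rate took effect on January 13, 2007.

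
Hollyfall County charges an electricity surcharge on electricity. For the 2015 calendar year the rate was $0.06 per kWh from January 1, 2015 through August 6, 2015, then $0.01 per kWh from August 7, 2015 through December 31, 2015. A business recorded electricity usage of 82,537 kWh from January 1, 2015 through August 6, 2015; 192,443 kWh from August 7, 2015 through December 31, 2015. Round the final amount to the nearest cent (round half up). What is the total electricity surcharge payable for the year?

$6,876.65

January 1 – August 6, 2015: 82,537 kWh at $0.06/kWh → $4,952.22
August 7 – December 31, 2015: 192,443 kWh at $0.01/kWh → $1,924.43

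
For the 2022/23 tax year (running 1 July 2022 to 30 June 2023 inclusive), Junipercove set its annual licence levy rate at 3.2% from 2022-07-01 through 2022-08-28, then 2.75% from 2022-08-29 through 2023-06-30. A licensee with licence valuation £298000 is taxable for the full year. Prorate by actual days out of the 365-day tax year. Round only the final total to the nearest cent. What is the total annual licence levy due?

£8411.76

2022-07-01 to 2022-08-28: 59 days at 3.2% → £298000 × 3.2% × 59/365 = £1541.4356
2022-08-29 to 2023-06-30: 306 days at 2.75% → £298000 × 2.75% × 306/365 = £6870.3288
Total = £8411.7644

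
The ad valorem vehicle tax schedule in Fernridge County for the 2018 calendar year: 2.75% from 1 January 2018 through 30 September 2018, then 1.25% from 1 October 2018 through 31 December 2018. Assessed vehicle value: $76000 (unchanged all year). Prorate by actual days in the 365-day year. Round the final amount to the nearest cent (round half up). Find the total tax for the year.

$1802.66

1 January – 30 September 2018: 273 days at 2.75% → $76000 × 2.75% × 273/365 = $1563.2055
1 October – 31 December 2018: 92 days at 1.25% → $76000 × 1.25% × 92/365 = $239.4521
Total = $1802.6575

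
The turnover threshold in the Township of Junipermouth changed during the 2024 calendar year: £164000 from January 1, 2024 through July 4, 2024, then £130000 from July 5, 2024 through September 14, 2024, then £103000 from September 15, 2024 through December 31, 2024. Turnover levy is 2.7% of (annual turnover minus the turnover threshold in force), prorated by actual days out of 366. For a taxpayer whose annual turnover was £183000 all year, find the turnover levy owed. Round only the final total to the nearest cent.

January 1 – July 4, 2024: 186 days, exemption £164000 → (£183000 − £164000) × 2.7% × 186/366 = £260.7049
July 5 – September 14, 2024: 72 days, exemption £130000 → (£183000 − £130000) × 2.7% × 72/366 = £281.5082
September 15 – December 31, 2024: 108 days, exemption £103000 → (£183000 − £103000) × 2.7% × 108/366 = £637.3770
Total = £1179.5902

£1179.59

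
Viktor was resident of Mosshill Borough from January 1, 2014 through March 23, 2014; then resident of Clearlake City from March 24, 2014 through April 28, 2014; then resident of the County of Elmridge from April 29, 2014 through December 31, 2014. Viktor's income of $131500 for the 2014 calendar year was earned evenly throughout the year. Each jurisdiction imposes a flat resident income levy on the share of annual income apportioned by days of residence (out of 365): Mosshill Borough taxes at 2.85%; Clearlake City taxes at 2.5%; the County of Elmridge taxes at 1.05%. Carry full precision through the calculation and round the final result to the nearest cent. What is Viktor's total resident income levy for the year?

Mosshill Borough, January 1 – March 23, 2014: 82 days → $131500 × 2.85% × 82/365 = $841.9603
Clearlake City, March 24 – April 28, 2014: 36 days → $131500 × 2.5% × 36/365 = $324.2466
The County of Elmridge, April 29 – December 31, 2014: 247 days → $131500 × 1.05% × 247/365 = $934.3705
Total = $2100.5774

$2100.58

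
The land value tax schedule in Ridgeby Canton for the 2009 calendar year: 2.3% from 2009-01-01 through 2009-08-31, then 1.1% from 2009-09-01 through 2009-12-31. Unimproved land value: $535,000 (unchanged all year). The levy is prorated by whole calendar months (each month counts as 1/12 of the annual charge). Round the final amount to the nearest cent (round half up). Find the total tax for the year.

$10,165.00

2009-01-01 to 2009-08-31: 8 months at 2.3% → $535,000 × 2.3% × 8/12 = $8,203.3333
2009-09-01 to 2009-12-31: 4 months at 1.1% → $535,000 × 1.1% × 4/12 = $1,961.6667
Total = $10,165.0000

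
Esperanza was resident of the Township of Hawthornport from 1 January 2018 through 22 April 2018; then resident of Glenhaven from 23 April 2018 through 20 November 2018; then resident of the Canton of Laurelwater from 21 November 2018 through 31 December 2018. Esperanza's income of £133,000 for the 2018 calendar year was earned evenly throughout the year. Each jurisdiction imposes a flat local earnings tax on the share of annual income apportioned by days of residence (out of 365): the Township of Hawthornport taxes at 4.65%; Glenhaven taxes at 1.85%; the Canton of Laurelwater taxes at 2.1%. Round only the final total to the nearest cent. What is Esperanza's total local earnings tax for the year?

The Township of Hawthornport, 1 January – 22 April 2018: 112 days → £133,000 × 4.65% × 112/365 = £1,897.7096
Glenhaven, 23 April – 20 November 2018: 212 days → £133,000 × 1.85% × 212/365 = £1,429.1123
The Canton of Laurelwater, 21 November – 31 December 2018: 41 days → £133,000 × 2.1% × 41/365 = £313.7342
Total = £3,640.5562

£3,640.56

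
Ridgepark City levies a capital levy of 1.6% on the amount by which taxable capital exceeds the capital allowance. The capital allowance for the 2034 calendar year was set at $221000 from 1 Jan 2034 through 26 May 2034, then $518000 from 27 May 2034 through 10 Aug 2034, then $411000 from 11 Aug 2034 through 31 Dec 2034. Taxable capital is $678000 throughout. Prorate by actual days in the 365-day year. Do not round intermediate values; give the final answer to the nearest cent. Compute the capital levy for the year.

1 Jan – 26 May 2034: 146 days, exemption $221000 → ($678000 − $221000) × 1.6% × 146/365 = $2924.8000
27 May – 10 Aug 2034: 76 days, exemption $518000 → ($678000 − $518000) × 1.6% × 76/365 = $533.0411
11 Aug – 31 Dec 2034: 143 days, exemption $411000 → ($678000 − $411000) × 1.6% × 143/365 = $1673.6877
Total = $5131.5288

$5131.53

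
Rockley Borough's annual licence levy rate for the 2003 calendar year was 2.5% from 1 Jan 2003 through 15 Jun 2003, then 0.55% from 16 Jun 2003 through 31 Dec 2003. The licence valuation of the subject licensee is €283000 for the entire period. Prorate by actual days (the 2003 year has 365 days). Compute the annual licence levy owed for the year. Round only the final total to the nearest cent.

€4066.28

1 Jan – 15 Jun 2003: 166 days at 2.5% → €283000 × 2.5% × 166/365 = €3217.6712
16 Jun – 31 Dec 2003: 199 days at 0.55% → €283000 × 0.55% × 199/365 = €848.6123
Total = €4066.2836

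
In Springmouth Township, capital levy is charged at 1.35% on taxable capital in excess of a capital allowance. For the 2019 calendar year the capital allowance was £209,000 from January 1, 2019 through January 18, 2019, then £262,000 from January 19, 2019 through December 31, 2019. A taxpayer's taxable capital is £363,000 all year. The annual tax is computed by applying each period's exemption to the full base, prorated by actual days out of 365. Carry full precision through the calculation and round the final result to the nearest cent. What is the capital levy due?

January 1 – January 18, 2019: 18 days, exemption £209,000 → (£363,000 − £209,000) × 1.35% × 18/365 = £102.5260
January 19 – December 31, 2019: 347 days, exemption £262,000 → (£363,000 − £262,000) × 1.35% × 347/365 = £1,296.2589
Total = £1,398.7849

£1,398.78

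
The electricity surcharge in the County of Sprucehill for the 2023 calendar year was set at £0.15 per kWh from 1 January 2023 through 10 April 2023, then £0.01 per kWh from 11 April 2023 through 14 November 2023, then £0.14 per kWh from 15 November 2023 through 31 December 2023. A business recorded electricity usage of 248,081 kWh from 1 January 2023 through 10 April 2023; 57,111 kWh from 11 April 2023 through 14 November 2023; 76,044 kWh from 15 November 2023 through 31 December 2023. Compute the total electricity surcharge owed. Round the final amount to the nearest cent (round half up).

£48,429.42

1 January – 10 April 2023: 248,081 kWh at £0.15/kWh → £37,212.15
11 April – 14 November 2023: 57,111 kWh at £0.01/kWh → £571.11
15 November – 31 December 2023: 76,044 kWh at £0.14/kWh → £10,646.16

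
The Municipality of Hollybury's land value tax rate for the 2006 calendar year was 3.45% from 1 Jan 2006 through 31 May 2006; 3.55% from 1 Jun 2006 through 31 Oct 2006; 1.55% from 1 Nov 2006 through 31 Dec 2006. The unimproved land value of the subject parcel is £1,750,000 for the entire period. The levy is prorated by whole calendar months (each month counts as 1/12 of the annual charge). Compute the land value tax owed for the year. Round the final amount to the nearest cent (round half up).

£55,562.50

1 Jan – 31 May 2006: 5 months at 3.45% → £1,750,000 × 3.45% × 5/12 = £25,156.2500
1 Jun – 31 Oct 2006: 5 months at 3.55% → £1,750,000 × 3.55% × 5/12 = £25,885.4167
1 Nov – 31 Dec 2006: 2 months at 1.55% → £1,750,000 × 1.55% × 2/12 = £4,520.8333
Total = £55,562.5000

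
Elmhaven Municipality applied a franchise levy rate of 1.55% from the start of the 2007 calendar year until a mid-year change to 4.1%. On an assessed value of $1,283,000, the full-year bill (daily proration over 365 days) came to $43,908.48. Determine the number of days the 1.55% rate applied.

97 days

Let d = days at the first rate; then 365 − d days at the second rate.
$1,283,000 × [1.55%·d + 4.1%·(365−d)] / 365 = $43,908.48
Solving gives d = 97, so the new rate took effect on April 8, 2007.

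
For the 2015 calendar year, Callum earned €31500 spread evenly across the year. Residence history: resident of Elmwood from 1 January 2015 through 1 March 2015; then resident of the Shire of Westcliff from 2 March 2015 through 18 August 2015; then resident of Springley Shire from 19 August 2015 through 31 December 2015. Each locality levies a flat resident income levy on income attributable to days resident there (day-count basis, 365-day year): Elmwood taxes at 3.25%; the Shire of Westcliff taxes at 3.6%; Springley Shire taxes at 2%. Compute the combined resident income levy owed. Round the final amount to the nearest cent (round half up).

€929.47

Elmwood, 1 January – 1 March 2015: 60 days → €31500 × 3.25% × 60/365 = €168.2877
The Shire of Westcliff, 2 March – 18 August 2015: 170 days → €31500 × 3.6% × 170/365 = €528.1644
Springley Shire, 19 August – 31 December 2015: 135 days → €31500 × 2% × 135/365 = €233.0137
Total = €929.4658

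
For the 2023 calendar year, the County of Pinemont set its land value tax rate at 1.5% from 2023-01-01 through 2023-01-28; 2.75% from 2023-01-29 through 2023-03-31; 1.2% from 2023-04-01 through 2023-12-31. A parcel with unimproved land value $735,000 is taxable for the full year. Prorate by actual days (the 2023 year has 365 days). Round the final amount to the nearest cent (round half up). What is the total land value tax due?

$10,924.32

2023-01-01 to 2023-01-28: 28 days at 1.5% → $735,000 × 1.5% × 28/365 = $845.7534
2023-01-29 to 2023-03-31: 62 days at 2.75% → $735,000 × 2.75% × 62/365 = $3,433.3562
2023-04-01 to 2023-12-31: 275 days at 1.2% → $735,000 × 1.2% × 275/365 = $6,645.2055
Total = $10,924.3151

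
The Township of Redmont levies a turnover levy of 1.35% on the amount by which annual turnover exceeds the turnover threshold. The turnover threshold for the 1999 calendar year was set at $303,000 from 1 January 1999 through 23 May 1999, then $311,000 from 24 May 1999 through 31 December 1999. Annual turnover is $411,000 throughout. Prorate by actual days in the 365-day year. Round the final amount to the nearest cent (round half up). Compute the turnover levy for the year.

$1,392.31

1 January – 23 May 1999: 143 days, exemption $303,000 → ($411,000 − $303,000) × 1.35% × 143/365 = $571.2164
24 May – 31 December 1999: 222 days, exemption $311,000 → ($411,000 − $311,000) × 1.35% × 222/365 = $821.0959
Total = $1,392.3123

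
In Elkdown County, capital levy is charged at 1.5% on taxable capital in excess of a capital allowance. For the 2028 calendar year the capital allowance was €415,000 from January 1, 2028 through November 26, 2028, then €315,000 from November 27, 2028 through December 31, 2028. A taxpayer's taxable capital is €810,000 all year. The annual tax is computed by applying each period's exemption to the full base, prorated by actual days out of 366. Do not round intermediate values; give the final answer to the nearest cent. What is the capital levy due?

January 1 – November 26, 2028: 331 days, exemption €415,000 → (€810,000 − €415,000) × 1.5% × 331/366 = €5,358.4016
November 27 – December 31, 2028: 35 days, exemption €315,000 → (€810,000 − €315,000) × 1.5% × 35/366 = €710.0410
Total = €6,068.4426

€6,068.44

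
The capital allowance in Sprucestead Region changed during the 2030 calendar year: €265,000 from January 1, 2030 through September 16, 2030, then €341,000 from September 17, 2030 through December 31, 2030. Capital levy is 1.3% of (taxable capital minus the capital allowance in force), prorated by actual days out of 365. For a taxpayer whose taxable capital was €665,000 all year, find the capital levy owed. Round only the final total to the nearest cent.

January 1 – September 16, 2030: 259 days, exemption €265,000 → (€665,000 − €265,000) × 1.3% × 259/365 = €3,689.8630
September 17 – December 31, 2030: 106 days, exemption €341,000 → (€665,000 − €341,000) × 1.3% × 106/365 = €1,223.2110
Total = €4,913.0740

€4,913.07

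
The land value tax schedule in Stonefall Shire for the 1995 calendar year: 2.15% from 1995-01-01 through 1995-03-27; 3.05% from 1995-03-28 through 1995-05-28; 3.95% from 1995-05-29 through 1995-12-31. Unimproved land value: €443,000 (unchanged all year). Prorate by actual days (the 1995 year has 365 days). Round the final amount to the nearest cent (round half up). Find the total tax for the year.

1995-01-01 to 1995-03-27: 86 days at 2.15% → €443,000 × 2.15% × 86/365 = €2,244.1288
1995-03-28 to 1995-05-28: 62 days at 3.05% → €443,000 × 3.05% × 62/365 = €2,295.1041
1995-05-29 to 1995-12-31: 217 days at 3.95% → €443,000 × 3.95% × 217/365 = €10,403.2178
Total = €14,942.4507

€14,942.45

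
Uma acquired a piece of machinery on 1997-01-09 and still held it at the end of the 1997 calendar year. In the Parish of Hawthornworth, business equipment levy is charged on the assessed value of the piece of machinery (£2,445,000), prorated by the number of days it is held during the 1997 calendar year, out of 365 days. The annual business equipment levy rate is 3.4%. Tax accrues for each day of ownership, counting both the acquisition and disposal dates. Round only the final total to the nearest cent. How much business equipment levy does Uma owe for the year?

£81,307.97

Days held (1997-01-09 to 1997-12-31): 357 out of 365
Tax = £2,445,000 × 3.4% × 357/365 = £81,307.9726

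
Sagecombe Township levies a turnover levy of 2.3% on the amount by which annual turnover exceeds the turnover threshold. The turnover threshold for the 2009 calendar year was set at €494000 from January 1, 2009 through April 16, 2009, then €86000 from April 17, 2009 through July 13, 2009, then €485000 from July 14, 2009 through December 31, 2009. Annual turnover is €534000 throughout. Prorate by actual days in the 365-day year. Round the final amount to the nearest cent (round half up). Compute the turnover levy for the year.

€3279.42

January 1 – April 16, 2009: 106 days, exemption €494000 → (€534000 − €494000) × 2.3% × 106/365 = €267.1781
April 17 – July 13, 2009: 88 days, exemption €86000 → (€534000 − €86000) × 2.3% × 88/365 = €2484.2521
July 14 – December 31, 2009: 171 days, exemption €485000 → (€534000 − €485000) × 2.3% × 171/365 = €527.9918
Total = €3279.4219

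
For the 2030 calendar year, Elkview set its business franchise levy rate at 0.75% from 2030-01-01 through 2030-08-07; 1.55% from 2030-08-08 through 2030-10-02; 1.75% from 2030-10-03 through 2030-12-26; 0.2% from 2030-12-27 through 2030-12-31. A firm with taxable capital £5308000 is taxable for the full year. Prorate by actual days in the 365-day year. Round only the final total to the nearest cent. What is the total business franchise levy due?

2030-01-01 to 2030-08-07: 219 days at 0.75% → £5308000 × 0.75% × 219/365 = £23886.0000
2030-08-08 to 2030-10-02: 56 days at 1.55% → £5308000 × 1.55% × 56/365 = £12622.8603
2030-10-03 to 2030-12-26: 85 days at 1.75% → £5308000 × 1.75% × 85/365 = £21631.9178
2030-12-27 to 2030-12-31: 5 days at 0.2% → £5308000 × 0.2% × 5/365 = £145.4247
Total = £58286.2027

£58286.20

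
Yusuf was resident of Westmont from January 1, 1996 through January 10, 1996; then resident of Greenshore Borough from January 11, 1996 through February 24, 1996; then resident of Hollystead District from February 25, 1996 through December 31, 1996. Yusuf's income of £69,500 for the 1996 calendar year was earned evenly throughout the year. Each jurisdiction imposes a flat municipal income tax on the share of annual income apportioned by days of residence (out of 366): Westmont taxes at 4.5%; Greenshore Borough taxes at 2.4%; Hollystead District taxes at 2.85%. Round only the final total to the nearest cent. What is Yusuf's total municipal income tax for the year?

Westmont, January 1 – January 10, 1996: 10 days → £69,500 × 4.5% × 10/366 = £85.4508
Greenshore Borough, January 11 – February 24, 1996: 45 days → £69,500 × 2.4% × 45/366 = £205.0820
Hollystead District, February 25 – December 31, 1996: 311 days → £69,500 × 2.85% × 311/366 = £1,683.0963
Total = £1,973.6291

£1,973.63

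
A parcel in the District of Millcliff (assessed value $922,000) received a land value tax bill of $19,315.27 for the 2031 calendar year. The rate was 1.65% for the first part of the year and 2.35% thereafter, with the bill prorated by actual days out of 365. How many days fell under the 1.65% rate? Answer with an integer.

Let d = days at the first rate; then 365 − d days at the second rate.
$922,000 × [1.65%·d + 2.35%·(365−d)] / 365 = $19,315.27
Solving gives d = 133, so the new rate took effect on 14 May 2031.

133 days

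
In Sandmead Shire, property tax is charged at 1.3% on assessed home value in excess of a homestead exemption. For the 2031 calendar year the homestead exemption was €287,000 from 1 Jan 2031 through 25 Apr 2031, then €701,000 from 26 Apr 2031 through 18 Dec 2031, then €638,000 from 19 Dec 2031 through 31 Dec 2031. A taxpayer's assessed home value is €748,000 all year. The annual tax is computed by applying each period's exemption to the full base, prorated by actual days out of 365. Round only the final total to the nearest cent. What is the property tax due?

1 Jan – 25 Apr 2031: 115 days, exemption €287,000 → (€748,000 − €287,000) × 1.3% × 115/365 = €1,888.2055
26 Apr – 18 Dec 2031: 237 days, exemption €701,000 → (€748,000 − €701,000) × 1.3% × 237/365 = €396.7315
19 Dec – 31 Dec 2031: 13 days, exemption €638,000 → (€748,000 − €638,000) × 1.3% × 13/365 = €50.9315
Total = €2,335.8685

€2,335.87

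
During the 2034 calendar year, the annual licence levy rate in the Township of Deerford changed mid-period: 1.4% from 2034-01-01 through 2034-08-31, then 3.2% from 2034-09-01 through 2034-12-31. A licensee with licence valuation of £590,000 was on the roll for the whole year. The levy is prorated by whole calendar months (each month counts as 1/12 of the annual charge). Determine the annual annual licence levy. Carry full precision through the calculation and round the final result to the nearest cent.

2034-01-01 to 2034-08-31: 8 months at 1.4% → £590,000 × 1.4% × 8/12 = £5,506.6667
2034-09-01 to 2034-12-31: 4 months at 3.2% → £590,000 × 3.2% × 4/12 = £6,293.3333
Total = £11,800.0000

£11,800.00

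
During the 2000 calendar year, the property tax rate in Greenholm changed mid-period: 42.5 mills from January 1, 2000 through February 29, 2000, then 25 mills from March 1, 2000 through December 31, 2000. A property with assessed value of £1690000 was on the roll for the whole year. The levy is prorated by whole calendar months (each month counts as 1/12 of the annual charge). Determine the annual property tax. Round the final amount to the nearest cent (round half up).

January 1 – February 29, 2000: 2 months at 42.5 mills → £1690000 × 4.25% × 2/12 = £11970.8333
March 1 – December 31, 2000: 10 months at 25 mills → £1690000 × 2.5% × 10/12 = £35208.3333
Total = £47179.1667

£47179.17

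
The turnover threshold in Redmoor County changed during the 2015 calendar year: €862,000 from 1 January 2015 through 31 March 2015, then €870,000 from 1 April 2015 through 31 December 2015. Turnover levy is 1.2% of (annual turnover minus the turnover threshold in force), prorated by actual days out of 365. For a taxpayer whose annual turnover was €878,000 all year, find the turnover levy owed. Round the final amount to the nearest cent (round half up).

€119.67

1 January – 31 March 2015: 90 days, exemption €862,000 → (€878,000 − €862,000) × 1.2% × 90/365 = €47.3425
1 April – 31 December 2015: 275 days, exemption €870,000 → (€878,000 − €870,000) × 1.2% × 275/365 = €72.3288
Total = €119.6712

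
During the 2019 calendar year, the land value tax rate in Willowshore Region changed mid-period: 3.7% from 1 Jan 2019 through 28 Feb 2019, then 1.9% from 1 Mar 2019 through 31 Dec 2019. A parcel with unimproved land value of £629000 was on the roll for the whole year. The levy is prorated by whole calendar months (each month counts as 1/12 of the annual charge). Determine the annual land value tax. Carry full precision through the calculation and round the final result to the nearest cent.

1 Jan – 28 Feb 2019: 2 months at 3.7% → £629000 × 3.7% × 2/12 = £3878.8333
1 Mar – 31 Dec 2019: 10 months at 1.9% → £629000 × 1.9% × 10/12 = £9959.1667
Total = £13838.0000

£13838.00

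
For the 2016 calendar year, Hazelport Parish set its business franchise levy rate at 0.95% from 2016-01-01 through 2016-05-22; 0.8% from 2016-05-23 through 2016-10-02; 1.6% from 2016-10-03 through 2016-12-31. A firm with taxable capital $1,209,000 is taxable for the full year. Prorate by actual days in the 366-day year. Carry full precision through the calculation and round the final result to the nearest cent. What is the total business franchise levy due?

2016-01-01 to 2016-05-22: 143 days at 0.95% → $1,209,000 × 0.95% × 143/366 = $4,487.5041
2016-05-23 to 2016-10-02: 133 days at 0.8% → $1,209,000 × 0.8% × 133/366 = $3,514.6885
2016-10-03 to 2016-12-31: 90 days at 1.6% → $1,209,000 × 1.6% × 90/366 = $4,756.7213
Total = $12,758.9139

$12,758.91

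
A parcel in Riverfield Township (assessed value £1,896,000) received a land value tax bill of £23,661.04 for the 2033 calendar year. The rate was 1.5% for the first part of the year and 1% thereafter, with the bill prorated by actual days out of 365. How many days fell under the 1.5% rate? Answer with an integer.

Let d = days at the first rate; then 365 − d days at the second rate.
£1,896,000 × [1.5%·d + 1%·(365−d)] / 365 = £23,661.04
Solving gives d = 181, so the new rate took effect on July 1, 2033.

181 days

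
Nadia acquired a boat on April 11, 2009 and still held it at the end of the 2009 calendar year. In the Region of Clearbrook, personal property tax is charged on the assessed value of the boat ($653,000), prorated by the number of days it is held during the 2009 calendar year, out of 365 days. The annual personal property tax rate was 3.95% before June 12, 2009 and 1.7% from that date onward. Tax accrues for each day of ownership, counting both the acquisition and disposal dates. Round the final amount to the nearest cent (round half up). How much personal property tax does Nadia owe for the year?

$10,555.34

April 11 – June 11, 2009: 62 days at 3.95% → $653,000 × 3.95% × 62/365 = $4,381.3616
June 12 – December 31, 2009: 203 days at 1.7% → $653,000 × 1.7% × 203/365 = $6,173.9808
Total = $10,555.3425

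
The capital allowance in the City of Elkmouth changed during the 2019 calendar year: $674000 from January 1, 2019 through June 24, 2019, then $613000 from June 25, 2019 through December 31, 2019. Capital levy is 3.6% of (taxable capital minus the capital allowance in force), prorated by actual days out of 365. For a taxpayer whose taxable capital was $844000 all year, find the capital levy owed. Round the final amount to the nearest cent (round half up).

$7263.12

January 1 – June 24, 2019: 175 days, exemption $674000 → ($844000 − $674000) × 3.6% × 175/365 = $2934.2466
June 25 – December 31, 2019: 190 days, exemption $613000 → ($844000 − $613000) × 3.6% × 190/365 = $4328.8767
Total = $7263.1233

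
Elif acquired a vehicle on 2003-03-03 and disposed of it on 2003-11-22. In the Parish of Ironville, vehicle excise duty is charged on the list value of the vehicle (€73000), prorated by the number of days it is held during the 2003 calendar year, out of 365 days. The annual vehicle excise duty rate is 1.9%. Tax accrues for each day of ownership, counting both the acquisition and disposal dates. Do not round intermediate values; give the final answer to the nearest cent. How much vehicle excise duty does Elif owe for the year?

Days held (2003-03-03 to 2003-11-22): 265 out of 365
Tax = €73000 × 1.9% × 265/365 = €1007.0000

€1007.00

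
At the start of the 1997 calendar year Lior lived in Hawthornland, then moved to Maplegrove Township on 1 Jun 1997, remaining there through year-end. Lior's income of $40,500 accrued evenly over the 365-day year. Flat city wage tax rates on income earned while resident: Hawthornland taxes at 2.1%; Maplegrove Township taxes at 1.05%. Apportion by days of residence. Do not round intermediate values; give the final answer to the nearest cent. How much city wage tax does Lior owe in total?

$601.18

Hawthornland, 1 Jan – 31 May 1997: 151 days → $40,500 × 2.1% × 151/365 = $351.8507
Maplegrove Township, 1 Jun – 31 Dec 1997: 214 days → $40,500 × 1.05% × 214/365 = $249.3247
Total = $601.1753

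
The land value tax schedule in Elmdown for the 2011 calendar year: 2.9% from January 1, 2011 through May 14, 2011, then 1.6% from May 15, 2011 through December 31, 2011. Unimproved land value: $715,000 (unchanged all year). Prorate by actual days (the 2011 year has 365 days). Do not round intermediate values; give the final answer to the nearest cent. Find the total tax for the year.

$14,852.41

January 1 – May 14, 2011: 134 days at 2.9% → $715,000 × 2.9% × 134/365 = $7,612.3014
May 15 – December 31, 2011: 231 days at 1.6% → $715,000 × 1.6% × 231/365 = $7,240.1096
Total = $14,852.4110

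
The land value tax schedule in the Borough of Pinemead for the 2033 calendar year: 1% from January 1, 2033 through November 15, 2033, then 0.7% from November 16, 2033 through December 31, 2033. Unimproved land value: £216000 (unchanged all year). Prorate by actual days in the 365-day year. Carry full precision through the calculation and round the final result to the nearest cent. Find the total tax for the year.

£2078.33

January 1 – November 15, 2033: 319 days at 1% → £216000 × 1% × 319/365 = £1887.7808
November 16 – December 31, 2033: 46 days at 0.7% → £216000 × 0.7% × 46/365 = £190.5534
Total = £2078.3342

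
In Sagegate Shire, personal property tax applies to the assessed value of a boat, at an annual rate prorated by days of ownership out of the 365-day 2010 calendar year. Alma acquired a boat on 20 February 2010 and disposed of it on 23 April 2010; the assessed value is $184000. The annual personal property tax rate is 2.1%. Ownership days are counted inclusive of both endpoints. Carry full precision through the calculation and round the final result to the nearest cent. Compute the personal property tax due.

$666.94

Days held (20 February – 23 April 2010): 63 out of 365
Tax = $184000 × 2.1% × 63/365 = $666.9370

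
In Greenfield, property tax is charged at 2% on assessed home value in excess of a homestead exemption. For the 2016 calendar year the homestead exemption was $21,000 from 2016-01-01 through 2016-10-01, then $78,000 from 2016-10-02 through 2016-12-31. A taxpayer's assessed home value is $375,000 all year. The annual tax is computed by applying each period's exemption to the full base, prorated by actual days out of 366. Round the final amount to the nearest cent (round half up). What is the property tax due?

2016-01-01 to 2016-10-01: 275 days, exemption $21,000 → ($375,000 − $21,000) × 2% × 275/366 = $5,319.6721
2016-10-02 to 2016-12-31: 91 days, exemption $78,000 → ($375,000 − $78,000) × 2% × 91/366 = $1,476.8852
Total = $6,796.5574

$6,796.56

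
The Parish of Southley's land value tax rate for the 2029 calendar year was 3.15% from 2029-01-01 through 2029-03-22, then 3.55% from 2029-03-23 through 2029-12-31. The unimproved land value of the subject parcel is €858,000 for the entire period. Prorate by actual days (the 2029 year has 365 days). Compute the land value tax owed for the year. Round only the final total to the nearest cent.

2029-01-01 to 2029-03-22: 81 days at 3.15% → €858,000 × 3.15% × 81/365 = €5,997.7726
2029-03-23 to 2029-12-31: 284 days at 3.55% → €858,000 × 3.55% × 284/365 = €23,699.6055
Total = €29,697.3781

€29,697.38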